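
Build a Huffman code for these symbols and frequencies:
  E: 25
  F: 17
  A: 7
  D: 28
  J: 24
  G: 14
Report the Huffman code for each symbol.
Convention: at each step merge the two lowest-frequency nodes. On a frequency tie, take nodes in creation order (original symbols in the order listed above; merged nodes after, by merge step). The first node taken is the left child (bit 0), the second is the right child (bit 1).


Huffman tree construction:
Step 1: Merge A(7) + G(14) = 21
Step 2: Merge F(17) + (A+G)(21) = 38
Step 3: Merge J(24) + E(25) = 49
Step 4: Merge D(28) + (F+(A+G))(38) = 66
Step 5: Merge (J+E)(49) + (D+(F+(A+G)))(66) = 115
Read each symbol's code off the tree from the root (left child = 0, right child = 1).

Codes:
  E: 01 (length 2)
  F: 110 (length 3)
  A: 1110 (length 4)
  D: 10 (length 2)
  J: 00 (length 2)
  G: 1111 (length 4)
Average code length: 289/115 = 2.5130 bits/symbol


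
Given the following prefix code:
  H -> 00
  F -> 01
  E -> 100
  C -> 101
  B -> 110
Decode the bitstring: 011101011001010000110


Decoding step by step:
Bits 01 -> F
Bits 110 -> B
Bits 101 -> C
Bits 100 -> E
Bits 101 -> C
Bits 00 -> H
Bits 00 -> H
Bits 110 -> B


Decoded message: FBCECHHB


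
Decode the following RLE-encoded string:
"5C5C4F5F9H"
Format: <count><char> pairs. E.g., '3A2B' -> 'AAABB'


Expanding each <count><char> pair:
  5C -> 'CCCCC'
  5C -> 'CCCCC'
  4F -> 'FFFF'
  5F -> 'FFFFF'
  9H -> 'HHHHHHHHH'

Decoded = CCCCCCCCCCFFFFFFFFFHHHHHHHHH


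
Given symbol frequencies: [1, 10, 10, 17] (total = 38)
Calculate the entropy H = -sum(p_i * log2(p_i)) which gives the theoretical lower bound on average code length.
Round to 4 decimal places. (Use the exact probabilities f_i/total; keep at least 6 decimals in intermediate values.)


Per-symbol terms -p_i * log2(p_i) with p_i = f_i/38:
  p = 1/38 = 0.026316: log2(p) = -5.247928, -p*log2(p) = 0.138103
  p = 10/38 = 0.263158: log2(p) = -1.925999, -p*log2(p) = 0.506842
  p = 10/38 = 0.263158: log2(p) = -1.925999, -p*log2(p) = 0.506842
  p = 17/38 = 0.447368: log2(p) = -1.160465, -p*log2(p) = 0.519155
H = 0.138103 + 0.506842 + 0.506842 + 0.519155 = 1.670942

H = 1.6709 bits/symbol


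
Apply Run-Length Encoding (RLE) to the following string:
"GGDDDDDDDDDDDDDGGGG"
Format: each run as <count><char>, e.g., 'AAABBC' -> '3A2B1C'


Scanning runs left to right:
  i=0: run of 'G' x 2 -> '2G'
  i=2: run of 'D' x 13 -> '13D'
  i=15: run of 'G' x 4 -> '4G'

RLE = 2G13D4G


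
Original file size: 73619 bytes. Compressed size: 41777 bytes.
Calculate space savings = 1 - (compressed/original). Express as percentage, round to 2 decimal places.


ratio = compressed/original = 41777/73619 = 0.567476
savings = 1 - ratio = 1 - 0.567476 = 0.432524
as a percentage: 0.432524 * 100 = 43.25%

Space savings = 1 - 41777/73619 = 43.25%


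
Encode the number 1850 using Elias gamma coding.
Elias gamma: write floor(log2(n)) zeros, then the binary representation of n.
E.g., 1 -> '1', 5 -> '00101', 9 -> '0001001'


num_bits = floor(log2(1850)) + 1 = 11
leading_zeros = num_bits - 1 = 10
binary(1850) = 11100111010

Elias gamma(1850) = '0000000000' + '11100111010' = 000000000011100111010 (21 bits)


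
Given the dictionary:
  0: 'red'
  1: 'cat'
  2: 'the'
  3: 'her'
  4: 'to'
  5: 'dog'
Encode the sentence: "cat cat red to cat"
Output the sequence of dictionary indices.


Look up each word in the dictionary:
  'cat' -> 1
  'cat' -> 1
  'red' -> 0
  'to' -> 4
  'cat' -> 1

Encoded: [1, 1, 0, 4, 1]


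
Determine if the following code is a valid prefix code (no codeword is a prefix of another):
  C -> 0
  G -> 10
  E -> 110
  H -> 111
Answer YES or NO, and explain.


Checking each pair (does one codeword prefix another?):
  C='0' vs G='10': no prefix
  C='0' vs E='110': no prefix
  C='0' vs H='111': no prefix
  G='10' vs C='0': no prefix
  G='10' vs E='110': no prefix
  G='10' vs H='111': no prefix
  E='110' vs C='0': no prefix
  E='110' vs G='10': no prefix
  E='110' vs H='111': no prefix
  H='111' vs C='0': no prefix
  H='111' vs G='10': no prefix
  H='111' vs E='110': no prefix
No violation found over all pairs.

YES -- this is a valid prefix code. No codeword is a prefix of any other codeword.


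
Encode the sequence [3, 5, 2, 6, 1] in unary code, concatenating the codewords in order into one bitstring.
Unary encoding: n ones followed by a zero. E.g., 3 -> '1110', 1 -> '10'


Encode each number as n ones followed by a terminating 0:
  3 -> 1110 (4 bits)
  5 -> 111110 (6 bits)
  2 -> 110 (3 bits)
  6 -> 1111110 (7 bits)
  1 -> 10 (2 bits)
Total length = 4 + 6 + 3 + 7 + 2 = 22 bits.

Unary([3, 5, 2, 6, 1]) = 1110111110110111111010 (22 bits)


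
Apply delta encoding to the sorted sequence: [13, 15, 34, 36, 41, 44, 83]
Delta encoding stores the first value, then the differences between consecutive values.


First value: 13
Deltas:
  15 - 13 = 2
  34 - 15 = 19
  36 - 34 = 2
  41 - 36 = 5
  44 - 41 = 3
  83 - 44 = 39


Delta encoded: [13, 2, 19, 2, 5, 3, 39]


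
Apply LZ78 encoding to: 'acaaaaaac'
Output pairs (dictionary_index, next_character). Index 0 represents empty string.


LZ78 encoding steps:
Dictionary: {0: ''}
Step 1: w='' (idx 0), next='a' -> output (0, 'a'), add 'a' as idx 1
Step 2: w='' (idx 0), next='c' -> output (0, 'c'), add 'c' as idx 2
Step 3: w='a' (idx 1), next='a' -> output (1, 'a'), add 'aa' as idx 3
Step 4: w='aa' (idx 3), next='a' -> output (3, 'a'), add 'aaa' as idx 4
Step 5: w='a' (idx 1), next='c' -> output (1, 'c'), add 'ac' as idx 5


Encoded: [(0, 'a'), (0, 'c'), (1, 'a'), (3, 'a'), (1, 'c')]


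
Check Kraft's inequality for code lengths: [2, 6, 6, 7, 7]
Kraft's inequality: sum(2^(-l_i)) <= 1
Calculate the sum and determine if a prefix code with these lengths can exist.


Sum = 2^(-2) + 2^(-6) + 2^(-6) + 2^(-7) + 2^(-7)
    = 0.25 + 0.015625 + 0.015625 + 0.0078125 + 0.0078125
    = 38/128 = 0.296875
Since 0.296875 <= 1, Kraft's inequality IS satisfied.
A prefix code with these lengths CAN exist.

Kraft sum = 0.296875. Satisfied.


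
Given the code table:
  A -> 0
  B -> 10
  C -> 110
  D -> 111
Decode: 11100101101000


Decoding:
111 -> D
0 -> A
0 -> A
10 -> B
110 -> C
10 -> B
0 -> A
0 -> A


Result: DAABCBAA


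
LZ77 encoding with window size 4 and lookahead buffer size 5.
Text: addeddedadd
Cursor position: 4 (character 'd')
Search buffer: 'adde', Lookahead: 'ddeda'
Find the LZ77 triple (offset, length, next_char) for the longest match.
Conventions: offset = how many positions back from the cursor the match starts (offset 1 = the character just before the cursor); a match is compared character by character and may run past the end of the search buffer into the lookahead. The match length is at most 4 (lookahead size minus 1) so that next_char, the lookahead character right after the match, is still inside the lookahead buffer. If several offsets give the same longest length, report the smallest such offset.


Try each offset into the search buffer:
  offset=1 (pos 3, char 'e'): match length 0
  offset=2 (pos 2, char 'd'): match length 1
  offset=3 (pos 1, char 'd'): match length 4
  offset=4 (pos 0, char 'a'): match length 0
Longest match has length 4 at offset 3.
next_char = character at position 4 + 4 = 8 -> 'a'

Best match: offset=3, length=4 (matching 'dded' starting at position 1)
LZ77 triple: (3, 4, 'a')


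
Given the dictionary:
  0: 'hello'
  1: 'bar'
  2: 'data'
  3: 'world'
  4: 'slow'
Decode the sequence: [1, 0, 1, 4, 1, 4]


Look up each index in the dictionary:
  1 -> 'bar'
  0 -> 'hello'
  1 -> 'bar'
  4 -> 'slow'
  1 -> 'bar'
  4 -> 'slow'

Decoded: "bar hello bar slow bar slow"


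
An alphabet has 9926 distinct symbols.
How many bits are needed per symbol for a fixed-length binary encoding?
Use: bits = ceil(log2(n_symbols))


log2(9926) = 13.277
Bracket: 2^13 = 8192 < 9926 <= 2^14 = 16384
So ceil(log2(9926)) = 14

bits = ceil(log2(9926)) = ceil(13.277) = 14 bits


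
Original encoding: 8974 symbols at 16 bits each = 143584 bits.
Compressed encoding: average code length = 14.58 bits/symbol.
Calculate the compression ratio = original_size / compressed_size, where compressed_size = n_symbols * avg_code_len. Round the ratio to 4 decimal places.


original_size = n_symbols * orig_bits = 8974 * 16 = 143584 bits
compressed_size = n_symbols * avg_code_len = 8974 * 14.58 = 130840.92 bits
ratio = original_size / compressed_size = 143584 / 130840.92 = 1.0974

Compression ratio = 1.0974


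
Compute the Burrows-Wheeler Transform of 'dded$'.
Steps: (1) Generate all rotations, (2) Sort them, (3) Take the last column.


Rotations (sorted):
  0: $dded -> last char: d
  1: d$dde -> last char: e
  2: dded$ -> last char: $
  3: ded$d -> last char: d
  4: ed$dd -> last char: d


BWT = de$dd


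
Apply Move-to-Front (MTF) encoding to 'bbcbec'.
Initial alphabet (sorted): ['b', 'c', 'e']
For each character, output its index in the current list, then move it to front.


MTF encoding:
'b': index 0 in ['b', 'c', 'e'] -> ['b', 'c', 'e']
'b': index 0 in ['b', 'c', 'e'] -> ['b', 'c', 'e']
'c': index 1 in ['b', 'c', 'e'] -> ['c', 'b', 'e']
'b': index 1 in ['c', 'b', 'e'] -> ['b', 'c', 'e']
'e': index 2 in ['b', 'c', 'e'] -> ['e', 'b', 'c']
'c': index 2 in ['e', 'b', 'c'] -> ['c', 'e', 'b']


Output: [0, 0, 1, 1, 2, 2]


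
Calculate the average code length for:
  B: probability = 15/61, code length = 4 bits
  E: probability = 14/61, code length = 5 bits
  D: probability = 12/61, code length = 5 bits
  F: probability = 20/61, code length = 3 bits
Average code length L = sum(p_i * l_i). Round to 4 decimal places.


Weighted contributions p_i * l_i:
  B: (15/61) * 4 = 60/61
  E: (14/61) * 5 = 70/61
  D: (12/61) * 5 = 60/61
  F: (20/61) * 3 = 60/61
Sum = (60 + 70 + 60 + 60)/61 = 250/61

L = 250/61 = 4.0984 bits/symbol


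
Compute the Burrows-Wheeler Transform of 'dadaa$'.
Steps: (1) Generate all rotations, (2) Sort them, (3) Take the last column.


Rotations (sorted):
  0: $dadaa -> last char: a
  1: a$dada -> last char: a
  2: aa$dad -> last char: d
  3: adaa$d -> last char: d
  4: daa$da -> last char: a
  5: dadaa$ -> last char: $


BWT = aadda$


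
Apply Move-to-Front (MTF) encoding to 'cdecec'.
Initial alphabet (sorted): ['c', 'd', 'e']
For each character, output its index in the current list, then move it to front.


MTF encoding:
'c': index 0 in ['c', 'd', 'e'] -> ['c', 'd', 'e']
'd': index 1 in ['c', 'd', 'e'] -> ['d', 'c', 'e']
'e': index 2 in ['d', 'c', 'e'] -> ['e', 'd', 'c']
'c': index 2 in ['e', 'd', 'c'] -> ['c', 'e', 'd']
'e': index 1 in ['c', 'e', 'd'] -> ['e', 'c', 'd']
'c': index 1 in ['e', 'c', 'd'] -> ['c', 'e', 'd']


Output: [0, 1, 2, 2, 1, 1]


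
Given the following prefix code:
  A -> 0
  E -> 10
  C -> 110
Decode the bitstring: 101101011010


Decoding step by step:
Bits 10 -> E
Bits 110 -> C
Bits 10 -> E
Bits 110 -> C
Bits 10 -> E


Decoded message: ECECE


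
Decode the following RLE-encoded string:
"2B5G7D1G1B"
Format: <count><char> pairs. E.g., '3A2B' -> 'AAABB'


Expanding each <count><char> pair:
  2B -> 'BB'
  5G -> 'GGGGG'
  7D -> 'DDDDDDD'
  1G -> 'G'
  1B -> 'B'

Decoded = BBGGGGGDDDDDDDGB


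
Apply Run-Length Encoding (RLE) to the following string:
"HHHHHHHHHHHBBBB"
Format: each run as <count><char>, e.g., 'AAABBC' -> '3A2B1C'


Scanning runs left to right:
  i=0: run of 'H' x 11 -> '11H'
  i=11: run of 'B' x 4 -> '4B'

RLE = 11H4B


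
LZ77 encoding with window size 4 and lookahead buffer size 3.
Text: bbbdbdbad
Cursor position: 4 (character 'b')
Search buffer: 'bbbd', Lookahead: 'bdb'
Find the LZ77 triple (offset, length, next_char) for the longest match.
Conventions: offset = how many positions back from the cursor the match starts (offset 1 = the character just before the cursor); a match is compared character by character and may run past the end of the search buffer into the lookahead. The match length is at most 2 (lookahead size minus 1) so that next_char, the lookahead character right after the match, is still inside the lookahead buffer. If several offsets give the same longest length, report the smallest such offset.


Try each offset into the search buffer:
  offset=1 (pos 3, char 'd'): match length 0
  offset=2 (pos 2, char 'b'): match length 2
  offset=3 (pos 1, char 'b'): match length 1
  offset=4 (pos 0, char 'b'): match length 1
Longest match has length 2 at offset 2.
next_char = character at position 4 + 2 = 6 -> 'b'

Best match: offset=2, length=2 (matching 'bd' starting at position 2)
LZ77 triple: (2, 2, 'b')


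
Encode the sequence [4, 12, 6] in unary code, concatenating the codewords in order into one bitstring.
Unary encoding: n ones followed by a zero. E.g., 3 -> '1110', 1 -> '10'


Encode each number as n ones followed by a terminating 0:
  4 -> 11110 (5 bits)
  12 -> 1111111111110 (13 bits)
  6 -> 1111110 (7 bits)
Total length = 5 + 13 + 7 = 25 bits.

Unary([4, 12, 6]) = 1111011111111111101111110 (25 bits)


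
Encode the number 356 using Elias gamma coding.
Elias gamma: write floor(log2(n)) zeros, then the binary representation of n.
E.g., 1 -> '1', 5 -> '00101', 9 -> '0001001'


num_bits = floor(log2(356)) + 1 = 9
leading_zeros = num_bits - 1 = 8
binary(356) = 101100100

Elias gamma(356) = '00000000' + '101100100' = 00000000101100100 (17 bits)


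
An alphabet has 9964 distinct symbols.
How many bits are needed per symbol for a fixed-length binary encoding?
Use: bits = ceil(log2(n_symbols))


log2(9964) = 13.2825
Bracket: 2^13 = 8192 < 9964 <= 2^14 = 16384
So ceil(log2(9964)) = 14

bits = ceil(log2(9964)) = ceil(13.2825) = 14 bits


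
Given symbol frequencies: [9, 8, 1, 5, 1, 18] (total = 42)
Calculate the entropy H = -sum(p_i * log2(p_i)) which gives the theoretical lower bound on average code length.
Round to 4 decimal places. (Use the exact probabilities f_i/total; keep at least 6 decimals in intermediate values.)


Per-symbol terms -p_i * log2(p_i) with p_i = f_i/42:
  p = 9/42 = 0.214286: log2(p) = -2.222392, -p*log2(p) = 0.476227
  p = 8/42 = 0.190476: log2(p) = -2.392317, -p*log2(p) = 0.455680
  p = 1/42 = 0.023810: log2(p) = -5.392317, -p*log2(p) = 0.128389
  p = 5/42 = 0.119048: log2(p) = -3.070389, -p*log2(p) = 0.365523
  p = 1/42 = 0.023810: log2(p) = -5.392317, -p*log2(p) = 0.128389
  p = 18/42 = 0.428571: log2(p) = -1.222392, -p*log2(p) = 0.523882
H = 0.476227 + 0.455680 + 0.128389 + 0.365523 + 0.128389 + 0.523882 = 2.078090

H = 2.0781 bits/symbol


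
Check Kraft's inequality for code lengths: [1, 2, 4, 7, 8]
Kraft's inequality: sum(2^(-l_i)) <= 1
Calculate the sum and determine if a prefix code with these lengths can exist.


Sum = 2^(-1) + 2^(-2) + 2^(-4) + 2^(-7) + 2^(-8)
    = 0.5 + 0.25 + 0.0625 + 0.0078125 + 0.00390625
    = 211/256 = 0.82421875
Since 0.82421875 <= 1, Kraft's inequality IS satisfied.
A prefix code with these lengths CAN exist.

Kraft sum = 0.82421875. Satisfied.


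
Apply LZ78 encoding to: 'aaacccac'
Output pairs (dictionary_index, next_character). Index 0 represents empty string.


LZ78 encoding steps:
Dictionary: {0: ''}
Step 1: w='' (idx 0), next='a' -> output (0, 'a'), add 'a' as idx 1
Step 2: w='a' (idx 1), next='a' -> output (1, 'a'), add 'aa' as idx 2
Step 3: w='' (idx 0), next='c' -> output (0, 'c'), add 'c' as idx 3
Step 4: w='c' (idx 3), next='c' -> output (3, 'c'), add 'cc' as idx 4
Step 5: w='a' (idx 1), next='c' -> output (1, 'c'), add 'ac' as idx 5


Encoded: [(0, 'a'), (1, 'a'), (0, 'c'), (3, 'c'), (1, 'c')]


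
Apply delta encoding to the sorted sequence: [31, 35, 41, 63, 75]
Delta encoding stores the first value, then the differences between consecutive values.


First value: 31
Deltas:
  35 - 31 = 4
  41 - 35 = 6
  63 - 41 = 22
  75 - 63 = 12


Delta encoded: [31, 4, 6, 22, 12]


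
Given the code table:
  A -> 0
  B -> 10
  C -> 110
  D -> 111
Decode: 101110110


Decoding:
10 -> B
111 -> D
0 -> A
110 -> C


Result: BDAC


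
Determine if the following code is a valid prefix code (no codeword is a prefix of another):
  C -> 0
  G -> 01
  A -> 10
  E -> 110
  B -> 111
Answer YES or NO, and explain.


Checking each pair (does one codeword prefix another?):
  C='0' vs G='01': prefix -- VIOLATION

NO -- this is NOT a valid prefix code. C (0) is a prefix of G (01).


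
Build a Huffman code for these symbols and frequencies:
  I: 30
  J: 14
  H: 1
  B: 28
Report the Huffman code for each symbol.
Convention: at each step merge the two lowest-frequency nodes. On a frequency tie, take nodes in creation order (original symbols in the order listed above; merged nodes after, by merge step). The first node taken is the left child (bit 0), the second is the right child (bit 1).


Huffman tree construction:
Step 1: Merge H(1) + J(14) = 15
Step 2: Merge (H+J)(15) + B(28) = 43
Step 3: Merge I(30) + ((H+J)+B)(43) = 73
Read each symbol's code off the tree from the root (left child = 0, right child = 1).

Codes:
  I: 0 (length 1)
  J: 101 (length 3)
  H: 100 (length 3)
  B: 11 (length 2)
Average code length: 131/73 = 1.7945 bits/symbol


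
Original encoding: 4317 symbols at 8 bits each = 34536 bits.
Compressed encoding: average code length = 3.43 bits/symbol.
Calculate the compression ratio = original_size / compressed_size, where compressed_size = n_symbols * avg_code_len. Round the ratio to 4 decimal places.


original_size = n_symbols * orig_bits = 4317 * 8 = 34536 bits
compressed_size = n_symbols * avg_code_len = 4317 * 3.43 = 14807.31 bits
ratio = original_size / compressed_size = 34536 / 14807.31 = 2.3324

Compression ratio = 2.3324


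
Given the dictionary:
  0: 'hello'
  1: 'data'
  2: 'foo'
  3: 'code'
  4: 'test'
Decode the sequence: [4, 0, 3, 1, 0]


Look up each index in the dictionary:
  4 -> 'test'
  0 -> 'hello'
  3 -> 'code'
  1 -> 'data'
  0 -> 'hello'

Decoded: "test hello code data hello"


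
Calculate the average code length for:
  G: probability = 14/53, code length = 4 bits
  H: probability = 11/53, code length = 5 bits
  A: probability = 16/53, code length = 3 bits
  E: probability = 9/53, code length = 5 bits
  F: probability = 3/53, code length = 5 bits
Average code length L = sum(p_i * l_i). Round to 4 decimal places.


Weighted contributions p_i * l_i:
  G: (14/53) * 4 = 56/53
  H: (11/53) * 5 = 55/53
  A: (16/53) * 3 = 48/53
  E: (9/53) * 5 = 45/53
  F: (3/53) * 5 = 15/53
Sum = (56 + 55 + 48 + 45 + 15)/53 = 219/53

L = 219/53 = 4.1321 bits/symbol


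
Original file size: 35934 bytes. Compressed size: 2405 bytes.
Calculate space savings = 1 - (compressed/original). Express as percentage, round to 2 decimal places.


ratio = compressed/original = 2405/35934 = 0.066928
savings = 1 - ratio = 1 - 0.066928 = 0.933072
as a percentage: 0.933072 * 100 = 93.31%

Space savings = 1 - 2405/35934 = 93.31%


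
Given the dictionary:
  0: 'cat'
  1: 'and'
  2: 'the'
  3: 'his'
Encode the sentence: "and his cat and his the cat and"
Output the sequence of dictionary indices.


Look up each word in the dictionary:
  'and' -> 1
  'his' -> 3
  'cat' -> 0
  'and' -> 1
  'his' -> 3
  'the' -> 2
  'cat' -> 0
  'and' -> 1

Encoded: [1, 3, 0, 1, 3, 2, 0, 1]


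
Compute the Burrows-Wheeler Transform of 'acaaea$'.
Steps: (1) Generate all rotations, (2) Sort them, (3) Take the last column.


Rotations (sorted):
  0: $acaaea -> last char: a
  1: a$acaae -> last char: e
  2: aaea$ac -> last char: c
  3: acaaea$ -> last char: $
  4: aea$aca -> last char: a
  5: caaea$a -> last char: a
  6: ea$acaa -> last char: a


BWT = aec$aaa


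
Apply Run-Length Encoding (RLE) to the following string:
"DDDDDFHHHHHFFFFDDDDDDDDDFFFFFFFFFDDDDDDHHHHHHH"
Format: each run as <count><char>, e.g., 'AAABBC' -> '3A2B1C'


Scanning runs left to right:
  i=0: run of 'D' x 5 -> '5D'
  i=5: run of 'F' x 1 -> '1F'
  i=6: run of 'H' x 5 -> '5H'
  i=11: run of 'F' x 4 -> '4F'
  i=15: run of 'D' x 9 -> '9D'
  i=24: run of 'F' x 9 -> '9F'
  i=33: run of 'D' x 6 -> '6D'
  i=39: run of 'H' x 7 -> '7H'

RLE = 5D1F5H4F9D9F6D7H


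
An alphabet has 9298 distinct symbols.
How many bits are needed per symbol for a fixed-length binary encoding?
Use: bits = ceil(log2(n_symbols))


log2(9298) = 13.1827
Bracket: 2^13 = 8192 < 9298 <= 2^14 = 16384
So ceil(log2(9298)) = 14

bits = ceil(log2(9298)) = ceil(13.1827) = 14 bits


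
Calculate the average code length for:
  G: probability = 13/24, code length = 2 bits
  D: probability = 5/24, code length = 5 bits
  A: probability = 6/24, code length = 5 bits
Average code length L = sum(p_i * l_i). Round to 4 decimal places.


Weighted contributions p_i * l_i:
  G: (13/24) * 2 = 26/24
  D: (5/24) * 5 = 25/24
  A: (6/24) * 5 = 30/24
Sum = (26 + 25 + 30)/24 = 81/24

L = 81/24 = 3.3750 bits/symbol


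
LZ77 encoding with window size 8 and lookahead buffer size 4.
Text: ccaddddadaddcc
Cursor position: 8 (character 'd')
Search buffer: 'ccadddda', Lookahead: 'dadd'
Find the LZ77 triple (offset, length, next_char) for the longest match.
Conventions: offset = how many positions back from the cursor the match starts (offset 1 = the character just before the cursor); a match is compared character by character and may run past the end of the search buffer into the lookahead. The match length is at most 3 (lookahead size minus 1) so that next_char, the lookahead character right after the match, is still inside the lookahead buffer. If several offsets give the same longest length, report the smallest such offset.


Try each offset into the search buffer:
  offset=1 (pos 7, char 'a'): match length 0
  offset=2 (pos 6, char 'd'): match length 3
  offset=3 (pos 5, char 'd'): match length 1
  offset=4 (pos 4, char 'd'): match length 1
  offset=5 (pos 3, char 'd'): match length 1
  offset=6 (pos 2, char 'a'): match length 0
  offset=7 (pos 1, char 'c'): match length 0
  offset=8 (pos 0, char 'c'): match length 0
Longest match has length 3 at offset 2.
next_char = character at position 8 + 3 = 11 -> 'd'

Best match: offset=2, length=3 (matching 'dad' starting at position 6)
LZ77 triple: (2, 3, 'd')


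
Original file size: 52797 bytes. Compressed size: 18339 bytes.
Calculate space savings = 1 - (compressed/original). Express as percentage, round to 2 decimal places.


ratio = compressed/original = 18339/52797 = 0.347349
savings = 1 - ratio = 1 - 0.347349 = 0.652651
as a percentage: 0.652651 * 100 = 65.27%

Space savings = 1 - 18339/52797 = 65.27%


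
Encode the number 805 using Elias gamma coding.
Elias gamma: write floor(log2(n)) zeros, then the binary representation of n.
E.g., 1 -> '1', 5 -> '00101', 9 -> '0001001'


num_bits = floor(log2(805)) + 1 = 10
leading_zeros = num_bits - 1 = 9
binary(805) = 1100100101

Elias gamma(805) = '000000000' + '1100100101' = 0000000001100100101 (19 bits)


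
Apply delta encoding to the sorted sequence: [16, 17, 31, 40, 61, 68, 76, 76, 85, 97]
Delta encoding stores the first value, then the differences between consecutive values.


First value: 16
Deltas:
  17 - 16 = 1
  31 - 17 = 14
  40 - 31 = 9
  61 - 40 = 21
  68 - 61 = 7
  76 - 68 = 8
  76 - 76 = 0
  85 - 76 = 9
  97 - 85 = 12


Delta encoded: [16, 1, 14, 9, 21, 7, 8, 0, 9, 12]


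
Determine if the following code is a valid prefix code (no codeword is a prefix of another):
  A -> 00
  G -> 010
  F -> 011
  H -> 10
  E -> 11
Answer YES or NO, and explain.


Checking each pair (does one codeword prefix another?):
  A='00' vs G='010': no prefix
  A='00' vs F='011': no prefix
  A='00' vs H='10': no prefix
  A='00' vs E='11': no prefix
  G='010' vs A='00': no prefix
  G='010' vs F='011': no prefix
  G='010' vs H='10': no prefix
  G='010' vs E='11': no prefix
  F='011' vs A='00': no prefix
  F='011' vs G='010': no prefix
  F='011' vs H='10': no prefix
  F='011' vs E='11': no prefix
  H='10' vs A='00': no prefix
  H='10' vs G='010': no prefix
  H='10' vs F='011': no prefix
  H='10' vs E='11': no prefix
  E='11' vs A='00': no prefix
  E='11' vs G='010': no prefix
  E='11' vs F='011': no prefix
  E='11' vs H='10': no prefix
No violation found over all pairs.

YES -- this is a valid prefix code. No codeword is a prefix of any other codeword.


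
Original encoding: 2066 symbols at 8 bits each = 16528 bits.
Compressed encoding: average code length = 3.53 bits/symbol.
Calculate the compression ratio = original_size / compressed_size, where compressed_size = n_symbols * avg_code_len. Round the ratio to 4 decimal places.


original_size = n_symbols * orig_bits = 2066 * 8 = 16528 bits
compressed_size = n_symbols * avg_code_len = 2066 * 3.53 = 7292.98 bits
ratio = original_size / compressed_size = 16528 / 7292.98 = 2.2663

Compression ratio = 2.2663


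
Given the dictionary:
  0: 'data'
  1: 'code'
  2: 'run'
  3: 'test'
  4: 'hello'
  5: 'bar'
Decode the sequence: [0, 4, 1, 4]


Look up each index in the dictionary:
  0 -> 'data'
  4 -> 'hello'
  1 -> 'code'
  4 -> 'hello'

Decoded: "data hello code hello"


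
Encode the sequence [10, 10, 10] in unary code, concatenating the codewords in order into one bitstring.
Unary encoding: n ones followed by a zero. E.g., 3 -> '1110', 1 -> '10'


Encode each number as n ones followed by a terminating 0:
  10 -> 11111111110 (11 bits)
  10 -> 11111111110 (11 bits)
  10 -> 11111111110 (11 bits)
Total length = 11 + 11 + 11 = 33 bits.

Unary([10, 10, 10]) = 111111111101111111111011111111110 (33 bits)


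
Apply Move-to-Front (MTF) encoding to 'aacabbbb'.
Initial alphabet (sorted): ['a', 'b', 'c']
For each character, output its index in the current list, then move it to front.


MTF encoding:
'a': index 0 in ['a', 'b', 'c'] -> ['a', 'b', 'c']
'a': index 0 in ['a', 'b', 'c'] -> ['a', 'b', 'c']
'c': index 2 in ['a', 'b', 'c'] -> ['c', 'a', 'b']
'a': index 1 in ['c', 'a', 'b'] -> ['a', 'c', 'b']
'b': index 2 in ['a', 'c', 'b'] -> ['b', 'a', 'c']
'b': index 0 in ['b', 'a', 'c'] -> ['b', 'a', 'c']
'b': index 0 in ['b', 'a', 'c'] -> ['b', 'a', 'c']
'b': index 0 in ['b', 'a', 'c'] -> ['b', 'a', 'c']


Output: [0, 0, 2, 1, 2, 0, 0, 0]


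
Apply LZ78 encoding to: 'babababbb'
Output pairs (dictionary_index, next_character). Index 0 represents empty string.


LZ78 encoding steps:
Dictionary: {0: ''}
Step 1: w='' (idx 0), next='b' -> output (0, 'b'), add 'b' as idx 1
Step 2: w='' (idx 0), next='a' -> output (0, 'a'), add 'a' as idx 2
Step 3: w='b' (idx 1), next='a' -> output (1, 'a'), add 'ba' as idx 3
Step 4: w='ba' (idx 3), next='b' -> output (3, 'b'), add 'bab' as idx 4
Step 5: w='b' (idx 1), next='b' -> output (1, 'b'), add 'bb' as idx 5


Encoded: [(0, 'b'), (0, 'a'), (1, 'a'), (3, 'b'), (1, 'b')]


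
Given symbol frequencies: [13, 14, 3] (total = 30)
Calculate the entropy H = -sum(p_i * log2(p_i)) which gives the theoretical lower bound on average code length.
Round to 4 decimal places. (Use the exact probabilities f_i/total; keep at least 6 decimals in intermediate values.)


Per-symbol terms -p_i * log2(p_i) with p_i = f_i/30:
  p = 13/30 = 0.433333: log2(p) = -1.206451, -p*log2(p) = 0.522795
  p = 14/30 = 0.466667: log2(p) = -1.099536, -p*log2(p) = 0.513117
  p = 3/30 = 0.100000: log2(p) = -3.321928, -p*log2(p) = 0.332193
H = 0.522795 + 0.513117 + 0.332193 = 1.368105

H = 1.3681 bits/symbol


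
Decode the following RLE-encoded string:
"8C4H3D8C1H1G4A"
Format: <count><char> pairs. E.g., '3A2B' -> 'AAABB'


Expanding each <count><char> pair:
  8C -> 'CCCCCCCC'
  4H -> 'HHHH'
  3D -> 'DDD'
  8C -> 'CCCCCCCC'
  1H -> 'H'
  1G -> 'G'
  4A -> 'AAAA'

Decoded = CCCCCCCCHHHHDDDCCCCCCCCHGAAAA


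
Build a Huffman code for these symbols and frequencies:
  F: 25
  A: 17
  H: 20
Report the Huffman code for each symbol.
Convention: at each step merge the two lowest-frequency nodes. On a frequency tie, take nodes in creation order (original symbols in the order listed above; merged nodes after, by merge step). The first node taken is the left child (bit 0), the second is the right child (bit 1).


Huffman tree construction:
Step 1: Merge A(17) + H(20) = 37
Step 2: Merge F(25) + (A+H)(37) = 62
Read each symbol's code off the tree from the root (left child = 0, right child = 1).

Codes:
  F: 0 (length 1)
  A: 10 (length 2)
  H: 11 (length 2)
Average code length: 99/62 = 1.5968 bits/symbol


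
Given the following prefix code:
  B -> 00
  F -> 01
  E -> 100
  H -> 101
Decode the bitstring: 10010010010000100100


Decoding step by step:
Bits 100 -> E
Bits 100 -> E
Bits 100 -> E
Bits 100 -> E
Bits 00 -> B
Bits 100 -> E
Bits 100 -> E


Decoded message: EEEEBEE


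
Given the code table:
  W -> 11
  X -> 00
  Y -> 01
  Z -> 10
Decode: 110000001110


Decoding:
11 -> W
00 -> X
00 -> X
00 -> X
11 -> W
10 -> Z


Result: WXXXWZ


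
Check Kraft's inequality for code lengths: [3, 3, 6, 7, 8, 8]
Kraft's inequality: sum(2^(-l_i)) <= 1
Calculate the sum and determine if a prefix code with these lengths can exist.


Sum = 2^(-3) + 2^(-3) + 2^(-6) + 2^(-7) + 2^(-8) + 2^(-8)
    = 0.125 + 0.125 + 0.015625 + 0.0078125 + 0.00390625 + 0.00390625
    = 72/256 = 0.28125
Since 0.28125 <= 1, Kraft's inequality IS satisfied.
A prefix code with these lengths CAN exist.

Kraft sum = 0.28125. Satisfied.


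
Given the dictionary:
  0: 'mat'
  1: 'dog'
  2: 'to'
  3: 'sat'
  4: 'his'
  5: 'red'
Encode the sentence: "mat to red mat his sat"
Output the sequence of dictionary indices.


Look up each word in the dictionary:
  'mat' -> 0
  'to' -> 2
  'red' -> 5
  'mat' -> 0
  'his' -> 4
  'sat' -> 3

Encoded: [0, 2, 5, 0, 4, 3]


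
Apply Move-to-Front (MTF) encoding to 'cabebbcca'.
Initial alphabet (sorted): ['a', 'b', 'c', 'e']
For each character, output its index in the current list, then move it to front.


MTF encoding:
'c': index 2 in ['a', 'b', 'c', 'e'] -> ['c', 'a', 'b', 'e']
'a': index 1 in ['c', 'a', 'b', 'e'] -> ['a', 'c', 'b', 'e']
'b': index 2 in ['a', 'c', 'b', 'e'] -> ['b', 'a', 'c', 'e']
'e': index 3 in ['b', 'a', 'c', 'e'] -> ['e', 'b', 'a', 'c']
'b': index 1 in ['e', 'b', 'a', 'c'] -> ['b', 'e', 'a', 'c']
'b': index 0 in ['b', 'e', 'a', 'c'] -> ['b', 'e', 'a', 'c']
'c': index 3 in ['b', 'e', 'a', 'c'] -> ['c', 'b', 'e', 'a']
'c': index 0 in ['c', 'b', 'e', 'a'] -> ['c', 'b', 'e', 'a']
'a': index 3 in ['c', 'b', 'e', 'a'] -> ['a', 'c', 'b', 'e']


Output: [2, 1, 2, 3, 1, 0, 3, 0, 3]


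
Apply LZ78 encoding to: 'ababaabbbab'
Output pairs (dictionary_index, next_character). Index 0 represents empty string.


LZ78 encoding steps:
Dictionary: {0: ''}
Step 1: w='' (idx 0), next='a' -> output (0, 'a'), add 'a' as idx 1
Step 2: w='' (idx 0), next='b' -> output (0, 'b'), add 'b' as idx 2
Step 3: w='a' (idx 1), next='b' -> output (1, 'b'), add 'ab' as idx 3
Step 4: w='a' (idx 1), next='a' -> output (1, 'a'), add 'aa' as idx 4
Step 5: w='b' (idx 2), next='b' -> output (2, 'b'), add 'bb' as idx 5
Step 6: w='b' (idx 2), next='a' -> output (2, 'a'), add 'ba' as idx 6
Step 7: w='b' (idx 2), end of input -> output (2, '')


Encoded: [(0, 'a'), (0, 'b'), (1, 'b'), (1, 'a'), (2, 'b'), (2, 'a'), (2, '')]


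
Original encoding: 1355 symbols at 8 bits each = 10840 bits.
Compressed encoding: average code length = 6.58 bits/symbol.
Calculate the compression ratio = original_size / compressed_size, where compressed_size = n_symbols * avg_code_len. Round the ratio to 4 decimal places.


original_size = n_symbols * orig_bits = 1355 * 8 = 10840 bits
compressed_size = n_symbols * avg_code_len = 1355 * 6.58 = 8915.9 bits
ratio = original_size / compressed_size = 10840 / 8915.9 = 1.2158

Compression ratio = 1.2158


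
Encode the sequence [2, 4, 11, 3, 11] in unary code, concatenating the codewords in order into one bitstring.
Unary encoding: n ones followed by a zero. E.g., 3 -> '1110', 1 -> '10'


Encode each number as n ones followed by a terminating 0:
  2 -> 110 (3 bits)
  4 -> 11110 (5 bits)
  11 -> 111111111110 (12 bits)
  3 -> 1110 (4 bits)
  11 -> 111111111110 (12 bits)
Total length = 3 + 5 + 12 + 4 + 12 = 36 bits.

Unary([2, 4, 11, 3, 11]) = 110111101111111111101110111111111110 (36 bits)


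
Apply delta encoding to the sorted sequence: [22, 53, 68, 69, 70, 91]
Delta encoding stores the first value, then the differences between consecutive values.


First value: 22
Deltas:
  53 - 22 = 31
  68 - 53 = 15
  69 - 68 = 1
  70 - 69 = 1
  91 - 70 = 21


Delta encoded: [22, 31, 15, 1, 1, 21]


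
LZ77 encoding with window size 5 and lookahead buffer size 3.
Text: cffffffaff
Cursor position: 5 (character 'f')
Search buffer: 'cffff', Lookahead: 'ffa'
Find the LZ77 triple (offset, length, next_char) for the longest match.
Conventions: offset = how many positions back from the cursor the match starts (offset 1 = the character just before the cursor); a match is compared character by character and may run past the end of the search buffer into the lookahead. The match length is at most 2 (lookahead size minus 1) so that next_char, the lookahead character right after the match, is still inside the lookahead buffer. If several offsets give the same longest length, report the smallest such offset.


Try each offset into the search buffer:
  offset=1 (pos 4, char 'f'): match length 2
  offset=2 (pos 3, char 'f'): match length 2
  offset=3 (pos 2, char 'f'): match length 2
  offset=4 (pos 1, char 'f'): match length 2
  offset=5 (pos 0, char 'c'): match length 0
Longest match has length 2, found at offsets 1, 2, 3, 4; take the smallest, offset 1.
next_char = character at position 5 + 2 = 7 -> 'a'

Best match: offset=1, length=2 (matching 'ff' starting at position 4)
LZ77 triple: (1, 2, 'a')


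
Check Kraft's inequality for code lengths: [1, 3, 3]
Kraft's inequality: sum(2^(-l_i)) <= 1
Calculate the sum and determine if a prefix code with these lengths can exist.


Sum = 2^(-1) + 2^(-3) + 2^(-3)
    = 0.5 + 0.125 + 0.125
    = 6/8 = 0.75
Since 0.75 <= 1, Kraft's inequality IS satisfied.
A prefix code with these lengths CAN exist.

Kraft sum = 0.75. Satisfied.


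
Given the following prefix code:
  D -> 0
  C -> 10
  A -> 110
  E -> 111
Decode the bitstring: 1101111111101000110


Decoding step by step:
Bits 110 -> A
Bits 111 -> E
Bits 111 -> E
Bits 110 -> A
Bits 10 -> C
Bits 0 -> D
Bits 0 -> D
Bits 110 -> A


Decoded message: AEEACDDA


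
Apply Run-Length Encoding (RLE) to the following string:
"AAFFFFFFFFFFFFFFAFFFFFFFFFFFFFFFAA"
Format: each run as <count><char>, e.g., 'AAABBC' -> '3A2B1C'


Scanning runs left to right:
  i=0: run of 'A' x 2 -> '2A'
  i=2: run of 'F' x 14 -> '14F'
  i=16: run of 'A' x 1 -> '1A'
  i=17: run of 'F' x 15 -> '15F'
  i=32: run of 'A' x 2 -> '2A'

RLE = 2A14F1A15F2A


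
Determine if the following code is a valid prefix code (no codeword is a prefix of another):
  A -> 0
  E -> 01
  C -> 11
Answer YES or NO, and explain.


Checking each pair (does one codeword prefix another?):
  A='0' vs E='01': prefix -- VIOLATION

NO -- this is NOT a valid prefix code. A (0) is a prefix of E (01).


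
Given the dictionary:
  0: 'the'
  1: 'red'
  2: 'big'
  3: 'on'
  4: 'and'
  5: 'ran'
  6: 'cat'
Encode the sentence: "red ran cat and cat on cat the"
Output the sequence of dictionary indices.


Look up each word in the dictionary:
  'red' -> 1
  'ran' -> 5
  'cat' -> 6
  'and' -> 4
  'cat' -> 6
  'on' -> 3
  'cat' -> 6
  'the' -> 0

Encoded: [1, 5, 6, 4, 6, 3, 6, 0]


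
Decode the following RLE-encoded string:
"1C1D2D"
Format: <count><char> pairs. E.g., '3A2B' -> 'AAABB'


Expanding each <count><char> pair:
  1C -> 'C'
  1D -> 'D'
  2D -> 'DD'

Decoded = CDDD


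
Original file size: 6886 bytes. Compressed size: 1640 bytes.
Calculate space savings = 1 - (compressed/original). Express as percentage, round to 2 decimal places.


ratio = compressed/original = 1640/6886 = 0.238164
savings = 1 - ratio = 1 - 0.238164 = 0.761836
as a percentage: 0.761836 * 100 = 76.18%

Space savings = 1 - 1640/6886 = 76.18%


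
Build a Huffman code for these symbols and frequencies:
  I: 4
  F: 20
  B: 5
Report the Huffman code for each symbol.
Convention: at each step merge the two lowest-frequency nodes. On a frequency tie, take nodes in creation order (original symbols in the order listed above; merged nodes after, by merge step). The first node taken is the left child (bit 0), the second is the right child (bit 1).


Huffman tree construction:
Step 1: Merge I(4) + B(5) = 9
Step 2: Merge (I+B)(9) + F(20) = 29
Read each symbol's code off the tree from the root (left child = 0, right child = 1).

Codes:
  I: 00 (length 2)
  F: 1 (length 1)
  B: 01 (length 2)
Average code length: 38/29 = 1.3103 bits/symbol


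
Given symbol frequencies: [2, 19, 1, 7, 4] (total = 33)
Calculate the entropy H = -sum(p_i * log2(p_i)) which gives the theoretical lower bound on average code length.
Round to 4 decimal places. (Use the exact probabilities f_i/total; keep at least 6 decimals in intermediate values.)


Per-symbol terms -p_i * log2(p_i) with p_i = f_i/33:
  p = 2/33 = 0.060606: log2(p) = -4.044394, -p*log2(p) = 0.245115
  p = 19/33 = 0.575758: log2(p) = -0.796467, -p*log2(p) = 0.458572
  p = 1/33 = 0.030303: log2(p) = -5.044394, -p*log2(p) = 0.152860
  p = 7/33 = 0.212121: log2(p) = -2.237039, -p*log2(p) = 0.474523
  p = 4/33 = 0.121212: log2(p) = -3.044394, -p*log2(p) = 0.369017
H = 0.245115 + 0.458572 + 0.152860 + 0.474523 + 0.369017 = 1.700087

H = 1.7001 bits/symbol


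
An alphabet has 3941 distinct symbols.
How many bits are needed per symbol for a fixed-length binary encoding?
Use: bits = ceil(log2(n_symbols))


log2(3941) = 11.9443
Bracket: 2^11 = 2048 < 3941 <= 2^12 = 4096
So ceil(log2(3941)) = 12

bits = ceil(log2(3941)) = ceil(11.9443) = 12 bits


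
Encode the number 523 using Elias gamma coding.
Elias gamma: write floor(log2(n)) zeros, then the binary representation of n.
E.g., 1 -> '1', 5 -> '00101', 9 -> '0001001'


num_bits = floor(log2(523)) + 1 = 10
leading_zeros = num_bits - 1 = 9
binary(523) = 1000001011

Elias gamma(523) = '000000000' + '1000001011' = 0000000001000001011 (19 bits)


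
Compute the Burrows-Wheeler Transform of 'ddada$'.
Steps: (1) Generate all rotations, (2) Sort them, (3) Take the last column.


Rotations (sorted):
  0: $ddada -> last char: a
  1: a$ddad -> last char: d
  2: ada$dd -> last char: d
  3: da$dda -> last char: a
  4: dada$d -> last char: d
  5: ddada$ -> last char: $


BWT = addad$


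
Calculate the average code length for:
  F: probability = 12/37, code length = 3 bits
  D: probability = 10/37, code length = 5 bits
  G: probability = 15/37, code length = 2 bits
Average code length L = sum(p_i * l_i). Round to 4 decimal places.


Weighted contributions p_i * l_i:
  F: (12/37) * 3 = 36/37
  D: (10/37) * 5 = 50/37
  G: (15/37) * 2 = 30/37
Sum = (36 + 50 + 30)/37 = 116/37

L = 116/37 = 3.1351 bits/symbol


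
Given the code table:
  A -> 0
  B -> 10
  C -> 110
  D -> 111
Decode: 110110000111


Decoding:
110 -> C
110 -> C
0 -> A
0 -> A
0 -> A
111 -> D


Result: CCAAAD


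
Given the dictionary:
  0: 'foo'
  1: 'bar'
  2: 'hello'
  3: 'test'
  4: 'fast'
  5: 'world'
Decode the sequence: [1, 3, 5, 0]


Look up each index in the dictionary:
  1 -> 'bar'
  3 -> 'test'
  5 -> 'world'
  0 -> 'foo'

Decoded: "bar test world foo"


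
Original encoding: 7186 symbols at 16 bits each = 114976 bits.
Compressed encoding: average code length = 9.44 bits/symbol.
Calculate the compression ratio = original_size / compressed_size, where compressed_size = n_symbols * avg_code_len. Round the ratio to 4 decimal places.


original_size = n_symbols * orig_bits = 7186 * 16 = 114976 bits
compressed_size = n_symbols * avg_code_len = 7186 * 9.44 = 67835.84 bits
ratio = original_size / compressed_size = 114976 / 67835.84 = 1.6949

Compression ratio = 1.6949


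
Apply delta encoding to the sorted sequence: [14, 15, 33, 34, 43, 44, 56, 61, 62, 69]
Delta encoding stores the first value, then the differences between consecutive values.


First value: 14
Deltas:
  15 - 14 = 1
  33 - 15 = 18
  34 - 33 = 1
  43 - 34 = 9
  44 - 43 = 1
  56 - 44 = 12
  61 - 56 = 5
  62 - 61 = 1
  69 - 62 = 7


Delta encoded: [14, 1, 18, 1, 9, 1, 12, 5, 1, 7]


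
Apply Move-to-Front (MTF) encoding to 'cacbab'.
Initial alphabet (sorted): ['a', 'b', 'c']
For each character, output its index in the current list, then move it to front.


MTF encoding:
'c': index 2 in ['a', 'b', 'c'] -> ['c', 'a', 'b']
'a': index 1 in ['c', 'a', 'b'] -> ['a', 'c', 'b']
'c': index 1 in ['a', 'c', 'b'] -> ['c', 'a', 'b']
'b': index 2 in ['c', 'a', 'b'] -> ['b', 'c', 'a']
'a': index 2 in ['b', 'c', 'a'] -> ['a', 'b', 'c']
'b': index 1 in ['a', 'b', 'c'] -> ['b', 'a', 'c']


Output: [2, 1, 1, 2, 2, 1]
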